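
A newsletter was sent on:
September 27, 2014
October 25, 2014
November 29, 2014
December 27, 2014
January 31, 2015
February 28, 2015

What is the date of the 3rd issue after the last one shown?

These are Saturdays with 28, 35, 28, 35, 28-day gaps.
Each is the final Saturday of its month — November 29, 2014 is past the 28th, so '4th Saturday' doesn't fit.
March 2015 ends with Saturday March 28, 2015.
April 2015 ends with Saturday April 25, 2015.
Last Saturday of May 2015: May 30, 2015.

May 30, 2015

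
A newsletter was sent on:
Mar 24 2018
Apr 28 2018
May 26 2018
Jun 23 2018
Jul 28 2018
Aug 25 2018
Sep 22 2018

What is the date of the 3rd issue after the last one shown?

Dec 22 2018

Gaps: 35, 28, 28, 35, 28, 28 days — a mix of 28 and 35. Every date is a Saturday.
Each is the 4th Saturday of its month.
4th Saturday of October 2018: Oct 27 2018.
4th Saturday of November 2018: Nov 24 2018.
4th Saturday of December 2018: Dec 22 2018.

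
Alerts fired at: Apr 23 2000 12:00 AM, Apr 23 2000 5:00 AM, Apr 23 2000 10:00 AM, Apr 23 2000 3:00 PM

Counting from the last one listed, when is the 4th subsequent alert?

Apr 24 2000 11:00 AM

The interval is a steady 5 hours (5, 5, 5).
Apr 23 2000 3:00 PM + 5 h = Apr 23 2000 8:00 PM.
Apr 23 2000 8:00 PM + 5 h = Apr 24 2000 1:00 AM.
Apr 24 2000 1:00 AM + 5 h = Apr 24 2000 6:00 AM.
Apr 24 2000 6:00 AM + 5 h = Apr 24 2000 11:00 AM.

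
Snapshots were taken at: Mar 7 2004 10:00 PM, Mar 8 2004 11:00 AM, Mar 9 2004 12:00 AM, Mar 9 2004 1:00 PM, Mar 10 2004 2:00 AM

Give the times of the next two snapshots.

The interval is a steady 13 hours (13, 13, 13, 13).
Mar 10 2004 2:00 AM + 13 h = Mar 10 2004 3:00 PM.
Mar 10 2004 3:00 PM + 13 h = Mar 11 2004 4:00 AM.

Mar 10 2004 3:00 PM, Mar 11 2004 4:00 AM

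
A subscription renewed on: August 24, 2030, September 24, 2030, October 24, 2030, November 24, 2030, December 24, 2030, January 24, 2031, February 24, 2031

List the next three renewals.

The day-of-month is always 24 (31, 30, 31, 30, 31, 31 days between events).
So this recurs on the 24th of each month.
Next: March 2031 → March 24, 2031.
April 2031: April 24, 2031.
Next: May 2031 → May 24, 2031.

March 24, 2031; April 24, 2031; May 24, 2031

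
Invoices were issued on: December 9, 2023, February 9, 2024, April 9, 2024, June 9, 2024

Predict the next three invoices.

August 9, 2024; October 9, 2024; December 9, 2024

Each date is the 9th; the gaps (62, 60, 61) track the month lengths.
The rule is the 9th of every 2 months.
Next: August 2024 → August 9, 2024.
Next: October 2024 → October 9, 2024.
December 2024: December 9, 2024.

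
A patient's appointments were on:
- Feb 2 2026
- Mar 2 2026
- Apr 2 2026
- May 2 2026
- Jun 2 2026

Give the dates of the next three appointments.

Each date is the 2nd; the gaps (28, 31, 30, 31) track the month lengths.
The rule is the 2nd of each month.
Next: July 2026 → Jul 2 2026.
August 2026: Aug 2 2026.
September 2026: Sep 2 2026.

Jul 2 2026, Aug 2 2026, Sep 2 2026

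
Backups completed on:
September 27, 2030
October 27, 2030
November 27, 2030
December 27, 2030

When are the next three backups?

Each date is the 27th; the gaps (30, 31, 30) track the month lengths.
The rule is the 27th of each month.
January 2031: January 27, 2031.
February 2031: February 27, 2031.
Next: March 2031 → March 27, 2031.

January 27, 2031; February 27, 2031; March 27, 2031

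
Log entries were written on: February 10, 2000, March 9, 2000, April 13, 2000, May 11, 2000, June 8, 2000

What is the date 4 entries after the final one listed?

October 12, 2000

Gaps: 28, 35, 28, 28 days — a mix of 28 and 35. Every date is a Thursday.
Each is the 2nd Thursday of its month.
2nd Thursday of July 2000: July 13, 2000.
2nd Thursday of August 2000: August 10, 2000.
September 2000 — 2nd Thursday is September 14, 2000.
October 2000 — 2nd Thursday is October 12, 2000.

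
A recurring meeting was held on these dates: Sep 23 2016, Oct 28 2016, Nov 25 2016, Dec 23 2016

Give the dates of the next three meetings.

Jan 27 2017, Feb 24 2017, Mar 24 2017

Gaps: 35, 28, 28 days — a mix of 28 and 35. Every date is a Friday.
Each is the 4th Friday of its month.
January 2017 — 4th Friday is Jan 27 2017.
4th Friday of February 2017: Feb 24 2017.
March 2017 — 4th Friday is Mar 24 2017.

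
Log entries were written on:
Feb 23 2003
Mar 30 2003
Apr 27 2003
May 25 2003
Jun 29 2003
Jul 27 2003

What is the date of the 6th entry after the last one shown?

All Sundays; the gaps (35, 28, 28, 35, 28) vary with month length.
This is the last Sunday of each month.
August 2003 ends with Sunday Aug 31 2003.
September 2003 ends with Sunday Sep 28 2003.
Last Sunday of October 2003: Oct 26 2003.
November 2003 ends with Sunday Nov 30 2003.
Last Sunday of December 2003: Dec 28 2003.
January 2004 ends with Sunday Jan 25 2004.

Jan 25 2004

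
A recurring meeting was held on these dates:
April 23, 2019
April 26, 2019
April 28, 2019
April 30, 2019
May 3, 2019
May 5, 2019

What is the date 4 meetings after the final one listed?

May 14, 2019

The gap pattern 3, 2, 2, 3, 2 repeats every 3 events.
These are the Tuesdays, Fridays and Sundays of each week.
The following Tuesday is May 7, 2019.
The following Friday is May 10, 2019.
Next Sunday: May 12, 2019.
Next Tuesday: May 14, 2019.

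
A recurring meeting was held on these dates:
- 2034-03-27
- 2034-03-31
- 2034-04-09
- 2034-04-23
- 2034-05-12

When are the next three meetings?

2034-06-05, 2034-07-04, 2034-08-07

The spacing grows by 5 each time: 4, 9, 14, 19 days.
Next gap: 24 days. 2034-05-12 + 24 days = 2034-06-05.
Next gap: 29 days. 2034-06-05 + 29 days = 2034-07-04.
Next gap: 34 days. 2034-07-04 + 34 days = 2034-08-07.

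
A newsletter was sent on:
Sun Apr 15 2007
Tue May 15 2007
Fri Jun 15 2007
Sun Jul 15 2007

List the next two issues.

Each date is the 15th; the gaps (30, 31, 30) track the month lengths.
The rule is the 15th of each month.
August 2007: Wed Aug 15 2007.
September 2007: Sat Sep 15 2007.

Wed Aug 15 2007, Sat Sep 15 2007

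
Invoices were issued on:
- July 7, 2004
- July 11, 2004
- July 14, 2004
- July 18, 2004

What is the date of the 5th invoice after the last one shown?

Every event lands on a Wednesday or Sunday (gaps cycle 4, 3, 4).
So the schedule is: every Wednesday and Sunday.
The following Wednesday is July 21, 2004.
The following Sunday is July 25, 2004.
The following Wednesday is July 28, 2004.
Next Sunday: August 1, 2004.
Next Wednesday: August 4, 2004.

August 4, 2004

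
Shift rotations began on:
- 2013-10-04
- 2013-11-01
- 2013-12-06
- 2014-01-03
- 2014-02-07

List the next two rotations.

All dates are Fridays, 28, 35, 28, 35 days apart.
Specifically, the 1st Friday of each month.
March 2014 — 1st Friday is 2014-03-07.
April 2014 — 1st Friday is 2014-04-04.

2014-03-07, 2014-04-04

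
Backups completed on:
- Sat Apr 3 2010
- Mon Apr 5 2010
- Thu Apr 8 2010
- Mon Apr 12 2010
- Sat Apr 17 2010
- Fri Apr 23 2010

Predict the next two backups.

The spacing grows by 1 each time: 2, 3, 4, 5, 6 days.
Next gap: 7 days. Fri Apr 23 2010 + 7 days = Fri Apr 30 2010.
Next gap: 8 days. Fri Apr 30 2010 + 8 days = Sat May 8 2010.

Fri Apr 30 2010, Sat May 8 2010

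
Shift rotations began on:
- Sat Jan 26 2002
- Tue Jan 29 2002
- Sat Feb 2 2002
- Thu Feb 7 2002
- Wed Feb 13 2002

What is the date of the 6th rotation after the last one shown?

Thu Apr 11 2002

Gaps: 3, 4, 5, 6 days — each gap is 1 larger than the previous one.
Next gap: 7 days. Wed Feb 13 2002 + 7 days = Wed Feb 20 2002.
Next gap: 8 days. Wed Feb 20 2002 + 8 days = Thu Feb 28 2002.
Next gap: 9 days. Thu Feb 28 2002 + 9 days = Sat Mar 9 2002.
Next gap: 10 days. Sat Mar 9 2002 + 10 days = Tue Mar 19 2002.
Next gap: 11 days. Tue Mar 19 2002 + 11 days = Sat Mar 30 2002.
Next gap: 12 days. Sat Mar 30 2002 + 12 days = Thu Apr 11 2002.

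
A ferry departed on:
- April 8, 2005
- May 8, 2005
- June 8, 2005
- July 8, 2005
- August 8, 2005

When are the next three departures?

September 8, 2005; October 8, 2005; November 8, 2005

The day-of-month is always 8 (30, 31, 30, 31 days between events).
So this recurs on the 8th of each month.
September 2005: September 8, 2005.
Next: October 2005 → October 8, 2005.
November 2005: November 8, 2005.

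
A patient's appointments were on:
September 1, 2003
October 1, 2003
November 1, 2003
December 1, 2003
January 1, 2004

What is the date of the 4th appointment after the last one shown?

Gaps: 30, 31, 30, 31 days — not constant. Every event is on the 1st of the month.
Pattern: the 1st of each month.
Next: February 2004 → February 1, 2004.
March 2004: March 1, 2004.
Next: April 2004 → April 1, 2004.
Next: May 2004 → May 1, 2004.

May 1, 2004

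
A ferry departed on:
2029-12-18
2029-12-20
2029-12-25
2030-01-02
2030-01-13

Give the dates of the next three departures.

2030-01-27, 2030-02-13, 2030-03-05

Intervals are 2, 5, 8, 11 days — an arithmetic progression with common difference 3.
Next gap: 14 days. 2030-01-13 + 14 days = 2030-01-27.
Next gap: 17 days. 2030-01-27 + 17 days = 2030-02-13.
Next gap: 20 days. 2030-02-13 + 20 days = 2030-03-05.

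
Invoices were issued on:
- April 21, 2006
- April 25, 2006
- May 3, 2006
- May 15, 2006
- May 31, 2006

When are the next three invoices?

The spacing grows by 4 each time: 4, 8, 12, 16 days.
Next gap: 20 days. May 31, 2006 + 20 days = June 20, 2006.
Next gap: 24 days. June 20, 2006 + 24 days = July 14, 2006.
Next gap: 28 days. July 14, 2006 + 28 days = August 11, 2006.

June 20, 2006; July 14, 2006; August 11, 2006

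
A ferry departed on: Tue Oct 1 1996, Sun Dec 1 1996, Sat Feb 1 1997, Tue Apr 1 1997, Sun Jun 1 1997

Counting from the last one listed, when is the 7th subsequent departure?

Each date is the 1st; the gaps (61, 62, 59, 61) track the month lengths.
The rule is the 1st of every 2 months.
Next: August 1997 → Fri Aug 1 1997.
October 1997: Wed Oct 1 1997.
December 1997: Mon Dec 1 1997.
Next: February 1998 → Sun Feb 1 1998.
April 1998: Wed Apr 1 1998.
Next: June 1998 → Mon Jun 1 1998.
Next: August 1998 → Sat Aug 1 1998.

Sat Aug 1 1998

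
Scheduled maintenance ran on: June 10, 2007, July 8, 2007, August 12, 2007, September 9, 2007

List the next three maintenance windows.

October 14, 2007; November 11, 2007; December 9, 2007

All dates are Sundays, 28, 35, 28 days apart.
Specifically, the 2nd Sunday of each month.
October 2007 — 2nd Sunday is October 14, 2007.
2nd Sunday of November 2007: November 11, 2007.
December 2007 — 2nd Sunday is December 9, 2007.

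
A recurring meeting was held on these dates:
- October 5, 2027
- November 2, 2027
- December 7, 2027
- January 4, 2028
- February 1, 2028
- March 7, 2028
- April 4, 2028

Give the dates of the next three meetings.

These are Tuesdays at 28- or 35-day spacing (28, 35, 28, 28, 35, 28).
The pattern: 1st Tuesday of the month.
May 2028 — 1st Tuesday is May 2, 2028.
June 2028 — 1st Tuesday is June 6, 2028.
1st Tuesday of July 2028: July 4, 2028.

May 2, 2028; June 6, 2028; July 4, 2028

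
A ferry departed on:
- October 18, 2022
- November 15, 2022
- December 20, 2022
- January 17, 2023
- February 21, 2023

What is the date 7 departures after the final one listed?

These are Tuesdays at 28- or 35-day spacing (28, 35, 28, 35).
The pattern: 3rd Tuesday of the month.
3rd Tuesday of March 2023: March 21, 2023.
April 2023 — 3rd Tuesday is April 18, 2023.
May 2023 — 3rd Tuesday is May 16, 2023.
June 2023 — 3rd Tuesday is June 20, 2023.
July 2023 — 3rd Tuesday is July 18, 2023.
August 2023 — 3rd Tuesday is August 15, 2023.
3rd Tuesday of September 2023: September 19, 2023.

September 19, 2023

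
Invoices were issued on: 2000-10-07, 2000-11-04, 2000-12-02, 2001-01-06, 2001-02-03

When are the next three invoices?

2001-03-03, 2001-04-07, 2001-05-05

All dates are Saturdays, 28, 28, 35, 28 days apart.
Specifically, the 1st Saturday of each month.
March 2001 — 1st Saturday is 2001-03-03.
April 2001 — 1st Saturday is 2001-04-07.
1st Saturday of May 2001: 2001-05-05.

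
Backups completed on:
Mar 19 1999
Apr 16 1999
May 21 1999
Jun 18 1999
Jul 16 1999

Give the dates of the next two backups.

All dates are Fridays, 28, 35, 28, 28 days apart.
Specifically, the 3rd Friday of each month.
3rd Friday of August 1999: Aug 20 1999.
3rd Friday of September 1999: Sep 17 1999.

Aug 20 1999, Sep 17 1999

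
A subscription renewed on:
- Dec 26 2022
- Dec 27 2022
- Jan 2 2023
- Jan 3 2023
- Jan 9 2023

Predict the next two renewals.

Every event lands on a Monday or Tuesday (gaps cycle 1, 6, 1, 6).
So the schedule is: every Monday and Tuesday.
Next Tuesday: Jan 10 2023.
Next Monday: Jan 16 2023.

Jan 10 2023, Jan 16 2023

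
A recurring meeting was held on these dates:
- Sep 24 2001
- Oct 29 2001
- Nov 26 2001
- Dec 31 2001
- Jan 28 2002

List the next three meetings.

All Mondays; the gaps (35, 28, 35, 28) vary with month length.
This is the last Monday of each month.
Last Monday of February 2002: Feb 25 2002.
Last Monday of March 2002: Mar 25 2002.
April 2002 ends with Monday Apr 29 2002.

Feb 25 2002, Mar 25 2002, Apr 29 2002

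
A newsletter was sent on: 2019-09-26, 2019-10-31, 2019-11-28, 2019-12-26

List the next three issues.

These are Thursdays with 35, 28, 28-day gaps.
Each is the final Thursday of its month — 2019-10-31 is past the 28th, so '4th Thursday' doesn't fit.
January 2020 ends with Thursday 2020-01-30.
February 2020 ends with Thursday 2020-02-27.
March 2020 ends with Thursday 2020-03-26.

2020-01-30, 2020-02-27, 2020-03-26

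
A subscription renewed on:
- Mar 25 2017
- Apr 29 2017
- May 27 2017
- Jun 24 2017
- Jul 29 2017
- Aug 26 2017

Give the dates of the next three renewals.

Sep 30 2017, Oct 28 2017, Nov 25 2017

Every date is a Saturday; gaps 35, 28, 28, 35, 28 days.
Each is the last Saturday of its month (at least one falls on the 29th or later, ruling out '4th Saturday').
September 2017 ends with Saturday Sep 30 2017.
Last Saturday of October 2017: Oct 28 2017.
Last Saturday of November 2017: Nov 25 2017.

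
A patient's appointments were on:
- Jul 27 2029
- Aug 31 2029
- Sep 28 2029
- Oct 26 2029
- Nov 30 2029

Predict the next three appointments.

Dec 28 2029, Jan 25 2030, Feb 22 2030

These are Fridays with 35, 28, 28, 35-day gaps.
Each is the final Friday of its month — Aug 31 2029 is past the 28th, so '4th Friday' doesn't fit.
December 2029 ends with Friday Dec 28 2029.
Last Friday of January 2030: Jan 25 2030.
February 2030 ends with Friday Feb 22 2030.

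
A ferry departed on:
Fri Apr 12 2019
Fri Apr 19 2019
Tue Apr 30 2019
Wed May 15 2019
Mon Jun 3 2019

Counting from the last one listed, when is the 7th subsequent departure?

Intervals are 7, 11, 15, 19 days — an arithmetic progression with common difference 4.
Next gap: 23 days. Mon Jun 3 2019 + 23 days = Wed Jun 26 2019.
Next gap: 27 days. Wed Jun 26 2019 + 27 days = Tue Jul 23 2019.
Next gap: 31 days. Tue Jul 23 2019 + 31 days = Fri Aug 23 2019.
Next gap: 35 days. Fri Aug 23 2019 + 35 days = Fri Sep 27 2019.
Next gap: 39 days. Fri Sep 27 2019 + 39 days = Tue Nov 5 2019.
Next gap: 43 days. Tue Nov 5 2019 + 43 days = Wed Dec 18 2019.
Next gap: 47 days. Wed Dec 18 2019 + 47 days = Mon Feb 3 2020.

Mon Feb 3 2020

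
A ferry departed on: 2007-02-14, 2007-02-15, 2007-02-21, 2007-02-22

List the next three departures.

Gaps: 1, 6, 1 days — not constant, but cyclic with period 2.
The events fall on every Wednesday and Thursday.
The following Wednesday is 2007-02-28.
The following Thursday is 2007-03-01.
The following Wednesday is 2007-03-07.

2007-02-28, 2007-03-01, 2007-03-07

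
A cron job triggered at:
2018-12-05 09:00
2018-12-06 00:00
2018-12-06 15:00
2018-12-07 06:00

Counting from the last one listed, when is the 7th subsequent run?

Gaps: 15, 15, 15 hours — each event is 15 hours after the previous one.
2018-12-07 06:00 + 15 h = 2018-12-07 21:00.
2018-12-07 21:00 + 15 h = 2018-12-08 12:00.
2018-12-08 12:00 + 15 h = 2018-12-09 03:00.
2018-12-09 03:00 + 15 h = 2018-12-09 18:00.
2018-12-09 18:00 + 15 h = 2018-12-10 09:00.
2018-12-10 09:00 + 15 h = 2018-12-11 00:00.
2018-12-11 00:00 + 15 h = 2018-12-11 15:00.

2018-12-11 15:00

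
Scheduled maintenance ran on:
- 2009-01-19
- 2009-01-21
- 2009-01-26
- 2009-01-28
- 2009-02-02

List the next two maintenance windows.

2009-02-04, 2009-02-09

Gaps: 2, 5, 2, 5 days — not constant, but cyclic with period 2.
The events fall on every Monday and Wednesday.
The following Wednesday is 2009-02-04.
Next Monday: 2009-02-09.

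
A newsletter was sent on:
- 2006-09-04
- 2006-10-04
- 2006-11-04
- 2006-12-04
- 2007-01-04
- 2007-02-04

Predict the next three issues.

2007-03-04, 2007-04-04, 2007-05-04

The day-of-month is always 4 (30, 31, 30, 31, 31 days between events).
So this recurs on the 4th of each month.
March 2007: 2007-03-04.
April 2007: 2007-04-04.
Next: May 2007 → 2007-05-04.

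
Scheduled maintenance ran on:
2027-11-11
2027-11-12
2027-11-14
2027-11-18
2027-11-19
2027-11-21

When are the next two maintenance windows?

2027-11-25, 2027-11-26

The gap pattern 1, 2, 4, 1, 2 repeats every 3 events.
These are the Thursdays, Fridays and Sundays of each week.
Next Thursday: 2027-11-25.
The following Friday is 2027-11-26.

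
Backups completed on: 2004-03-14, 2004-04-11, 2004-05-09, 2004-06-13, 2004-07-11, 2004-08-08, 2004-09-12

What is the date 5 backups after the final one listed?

2005-02-13

All dates are Sundays, 28, 28, 35, 28, 28, 35 days apart.
Specifically, the 2nd Sunday of each month.
2nd Sunday of October 2004: 2004-10-10.
November 2004 — 2nd Sunday is 2004-11-14.
December 2004 — 2nd Sunday is 2004-12-12.
2nd Sunday of January 2005: 2005-01-09.
2nd Sunday of February 2005: 2005-02-13.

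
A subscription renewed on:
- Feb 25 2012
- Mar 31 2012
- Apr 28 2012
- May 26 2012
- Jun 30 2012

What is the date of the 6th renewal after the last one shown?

Dec 29 2012

All Saturdays; the gaps (35, 28, 28, 35) vary with month length.
This is the last Saturday of each month.
Last Saturday of July 2012: Jul 28 2012.
Last Saturday of August 2012: Aug 25 2012.
September 2012 ends with Saturday Sep 29 2012.
Last Saturday of October 2012: Oct 27 2012.
November 2012 ends with Saturday Nov 24 2012.
Last Saturday of December 2012: Dec 29 2012.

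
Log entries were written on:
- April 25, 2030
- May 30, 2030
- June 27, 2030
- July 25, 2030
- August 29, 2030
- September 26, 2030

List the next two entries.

October 31, 2030; November 28, 2030

These are Thursdays with 35, 28, 28, 35, 28-day gaps.
Each is the final Thursday of its month — May 30, 2030 is past the 28th, so '4th Thursday' doesn't fit.
October 2030 ends with Thursday October 31, 2030.
November 2030 ends with Thursday November 28, 2030.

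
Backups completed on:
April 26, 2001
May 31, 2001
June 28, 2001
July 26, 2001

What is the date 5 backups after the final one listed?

December 27, 2001

Every date is a Thursday; gaps 35, 28, 28 days.
Each is the last Thursday of its month (at least one falls on the 29th or later, ruling out '4th Thursday').
August 2001 ends with Thursday August 30, 2001.
September 2001 ends with Thursday September 27, 2001.
October 2001 ends with Thursday October 25, 2001.
November 2001 ends with Thursday November 29, 2001.
December 2001 ends with Thursday December 27, 2001.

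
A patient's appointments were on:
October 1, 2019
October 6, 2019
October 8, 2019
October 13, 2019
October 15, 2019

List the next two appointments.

The gap pattern 5, 2, 5, 2 repeats every 2 events.
These are the Tuesdays and Sundays of each week.
The following Sunday is October 20, 2019.
The following Tuesday is October 22, 2019.

October 20, 2019; October 22, 2019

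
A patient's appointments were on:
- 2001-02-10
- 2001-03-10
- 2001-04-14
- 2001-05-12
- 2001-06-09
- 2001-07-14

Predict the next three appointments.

2001-08-11, 2001-09-08, 2001-10-13

All dates are Saturdays, 28, 35, 28, 28, 35 days apart.
Specifically, the 2nd Saturday of each month.
2nd Saturday of August 2001: 2001-08-11.
September 2001 — 2nd Saturday is 2001-09-08.
October 2001 — 2nd Saturday is 2001-10-13.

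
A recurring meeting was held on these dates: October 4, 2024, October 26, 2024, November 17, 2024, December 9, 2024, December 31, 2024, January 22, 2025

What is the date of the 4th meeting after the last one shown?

April 20, 2025

Gaps between consecutive events: 22, 22, 22, 22, 22 days — a constant 22-day interval.
January 22, 2025 + 22 days = February 13, 2025.
February 13, 2025 + 22 days = March 7, 2025.
March 7, 2025 + 22 days = March 29, 2025.
March 29, 2025 + 22 days = April 20, 2025.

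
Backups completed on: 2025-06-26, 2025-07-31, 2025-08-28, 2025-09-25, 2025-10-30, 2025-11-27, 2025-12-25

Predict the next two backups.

These are Thursdays with 35, 28, 28, 35, 28, 28-day gaps.
Each is the final Thursday of its month — 2025-07-31 is past the 28th, so '4th Thursday' doesn't fit.
January 2026 ends with Thursday 2026-01-29.
February 2026 ends with Thursday 2026-02-26.

2026-01-29, 2026-02-26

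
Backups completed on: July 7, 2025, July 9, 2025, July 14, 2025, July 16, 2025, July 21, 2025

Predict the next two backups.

July 23, 2025; July 28, 2025

Every event lands on a Monday or Wednesday (gaps cycle 2, 5, 2, 5).
So the schedule is: every Monday and Wednesday.
Next Wednesday: July 23, 2025.
The following Monday is July 28, 2025.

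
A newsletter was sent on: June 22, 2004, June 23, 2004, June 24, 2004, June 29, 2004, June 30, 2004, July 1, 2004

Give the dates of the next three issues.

July 6, 2004; July 7, 2004; July 8, 2004

Gaps: 1, 1, 5, 1, 1 days — not constant, but cyclic with period 3.
The events fall on every Tuesday, Wednesday and Thursday.
Next Tuesday: July 6, 2004.
Next Wednesday: July 7, 2004.
The following Thursday is July 8, 2004.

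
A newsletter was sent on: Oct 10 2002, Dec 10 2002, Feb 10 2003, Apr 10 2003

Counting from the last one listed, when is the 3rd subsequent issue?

Oct 10 2003

Each date is the 10th; the gaps (61, 62, 59) track the month lengths.
The rule is the 10th of every 2 months.
June 2003: Jun 10 2003.
August 2003: Aug 10 2003.
Next: October 2003 → Oct 10 2003.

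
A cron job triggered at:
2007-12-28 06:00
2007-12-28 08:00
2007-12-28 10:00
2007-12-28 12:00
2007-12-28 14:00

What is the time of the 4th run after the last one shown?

Gaps: 2, 2, 2, 2 hours — each event is 2 hours after the previous one.
2007-12-28 14:00 + 2 h = 2007-12-28 16:00.
2007-12-28 16:00 + 2 h = 2007-12-28 18:00.
2007-12-28 18:00 + 2 h = 2007-12-28 20:00.
2007-12-28 20:00 + 2 h = 2007-12-28 22:00.

2007-12-28 22:00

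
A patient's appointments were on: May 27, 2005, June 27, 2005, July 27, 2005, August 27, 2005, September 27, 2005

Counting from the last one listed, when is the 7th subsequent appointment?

Each date is the 27th; the gaps (31, 30, 31, 31) track the month lengths.
The rule is the 27th of each month.
October 2005: October 27, 2005.
Next: November 2005 → November 27, 2005.
Next: December 2005 → December 27, 2005.
January 2006: January 27, 2006.
Next: February 2006 → February 27, 2006.
March 2006: March 27, 2006.
April 2006: April 27, 2006.

April 27, 2006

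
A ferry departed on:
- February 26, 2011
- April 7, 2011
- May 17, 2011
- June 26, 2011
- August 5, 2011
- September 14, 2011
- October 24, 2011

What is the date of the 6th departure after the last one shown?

Every event comes 40 days after the last (40, 40, 40, 40, 40, 40).
October 24, 2011 + 40 days = December 3, 2011.
December 3, 2011 + 40 days = January 12, 2012.
January 12, 2012 + 40 days = February 21, 2012.
February 21, 2012 + 40 days = April 1, 2012.
April 1, 2012 + 40 days = May 11, 2012.
May 11, 2012 + 40 days = June 20, 2012.

June 20, 2012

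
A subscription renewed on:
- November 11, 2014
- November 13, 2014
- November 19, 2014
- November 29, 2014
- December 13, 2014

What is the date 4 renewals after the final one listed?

Intervals are 2, 6, 10, 14 days — an arithmetic progression with common difference 4.
Next gap: 18 days. December 13, 2014 + 18 days = December 31, 2014.
Next gap: 22 days. December 31, 2014 + 22 days = January 22, 2015.
Next gap: 26 days. January 22, 2015 + 26 days = February 17, 2015.
Next gap: 30 days. February 17, 2015 + 30 days = March 19, 2015.

March 19, 2015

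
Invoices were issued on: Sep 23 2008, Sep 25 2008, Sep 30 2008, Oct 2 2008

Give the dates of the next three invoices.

Oct 7 2008, Oct 9 2008, Oct 14 2008

The gap pattern 2, 5, 2 repeats every 2 events.
These are the Tuesdays and Thursdays of each week.
The following Tuesday is Oct 7 2008.
Next Thursday: Oct 9 2008.
The following Tuesday is Oct 14 2008.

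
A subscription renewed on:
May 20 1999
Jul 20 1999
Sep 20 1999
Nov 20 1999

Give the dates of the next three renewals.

Gaps: 61, 62, 61 days — not constant. Every event is on the 20th of the month.
Pattern: the 20th of every 2 months.
Next: January 2000 → Jan 20 2000.
Next: March 2000 → Mar 20 2000.
Next: May 2000 → May 20 2000.

Jan 20 2000, Mar 20 2000, May 20 2000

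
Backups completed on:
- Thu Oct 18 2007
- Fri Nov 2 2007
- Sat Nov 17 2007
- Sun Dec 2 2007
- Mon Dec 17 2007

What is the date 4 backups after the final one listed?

Fri Feb 15 2008

Every event comes 15 days after the last (15, 15, 15, 15).
Mon Dec 17 2007 + 15 days = Tue Jan 1 2008.
Tue Jan 1 2008 + 15 days = Wed Jan 16 2008.
Wed Jan 16 2008 + 15 days = Thu Jan 31 2008.
Thu Jan 31 2008 + 15 days = Fri Feb 15 2008.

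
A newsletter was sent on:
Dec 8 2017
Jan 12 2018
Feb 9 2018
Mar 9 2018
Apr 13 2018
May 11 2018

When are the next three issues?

Jun 8 2018, Jul 13 2018, Aug 10 2018

Gaps: 35, 28, 28, 35, 28 days — a mix of 28 and 35. Every date is a Friday.
Each is the 2nd Friday of its month.
June 2018 — 2nd Friday is Jun 8 2018.
2nd Friday of July 2018: Jul 13 2018.
August 2018 — 2nd Friday is Aug 10 2018.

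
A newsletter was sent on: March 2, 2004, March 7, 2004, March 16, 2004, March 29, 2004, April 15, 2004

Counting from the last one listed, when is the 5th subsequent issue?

Gaps: 5, 9, 13, 17 days — each gap is 4 larger than the previous one.
Next gap: 21 days. April 15, 2004 + 21 days = May 6, 2004.
Next gap: 25 days. May 6, 2004 + 25 days = May 31, 2004.
Next gap: 29 days. May 31, 2004 + 29 days = June 29, 2004.
Next gap: 33 days. June 29, 2004 + 33 days = August 1, 2004.
Next gap: 37 days. August 1, 2004 + 37 days = September 7, 2004.

September 7, 2004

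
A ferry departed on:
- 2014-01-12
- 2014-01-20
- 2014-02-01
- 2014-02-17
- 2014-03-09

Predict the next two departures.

Intervals are 8, 12, 16, 20 days — an arithmetic progression with common difference 4.
Next gap: 24 days. 2014-03-09 + 24 days = 2014-04-02.
Next gap: 28 days. 2014-04-02 + 28 days = 2014-04-30.

2014-04-02, 2014-04-30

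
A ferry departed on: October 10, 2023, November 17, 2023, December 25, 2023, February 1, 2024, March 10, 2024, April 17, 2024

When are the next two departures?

May 25, 2024; July 2, 2024

Every event comes 38 days after the last (38, 38, 38, 38, 38).
April 17, 2024 + 38 days = May 25, 2024.
May 25, 2024 + 38 days = July 2, 2024.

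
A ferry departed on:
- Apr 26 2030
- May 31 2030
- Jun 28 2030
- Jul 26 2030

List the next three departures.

Every date is a Friday; gaps 35, 28, 28 days.
Each is the last Friday of its month (at least one falls on the 29th or later, ruling out '4th Friday').
Last Friday of August 2030: Aug 30 2030.
September 2030 ends with Friday Sep 27 2030.
Last Friday of October 2030: Oct 25 2030.

Aug 30 2030, Sep 27 2030, Oct 25 2030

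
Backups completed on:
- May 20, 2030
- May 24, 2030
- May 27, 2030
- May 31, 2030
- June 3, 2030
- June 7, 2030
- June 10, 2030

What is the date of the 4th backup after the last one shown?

Gaps: 4, 3, 4, 3, 4, 3 days — not constant, but cyclic with period 2.
The events fall on every Monday and Friday.
The following Friday is June 14, 2030.
Next Monday: June 17, 2030.
Next Friday: June 21, 2030.
The following Monday is June 24, 2030.

June 24, 2030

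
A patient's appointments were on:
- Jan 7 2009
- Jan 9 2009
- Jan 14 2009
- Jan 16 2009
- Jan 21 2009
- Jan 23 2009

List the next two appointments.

The gap pattern 2, 5, 2, 5, 2 repeats every 2 events.
These are the Wednesdays and Fridays of each week.
The following Wednesday is Jan 28 2009.
The following Friday is Jan 30 2009.

Jan 28 2009, Jan 30 2009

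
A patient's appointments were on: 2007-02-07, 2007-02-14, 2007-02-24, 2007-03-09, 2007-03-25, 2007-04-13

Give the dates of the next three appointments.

Gaps: 7, 10, 13, 16, 19 days — each gap is 3 larger than the previous one.
Next gap: 22 days. 2007-04-13 + 22 days = 2007-05-05.
Next gap: 25 days. 2007-05-05 + 25 days = 2007-05-30.
Next gap: 28 days. 2007-05-30 + 28 days = 2007-06-27.

2007-05-05, 2007-05-30, 2007-06-27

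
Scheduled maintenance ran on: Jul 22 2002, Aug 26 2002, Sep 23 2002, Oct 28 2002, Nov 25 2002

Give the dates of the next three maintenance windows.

Dec 23 2002, Jan 27 2003, Feb 24 2003

All dates are Mondays, 35, 28, 35, 28 days apart.
Specifically, the 4th Monday of each month.
December 2002 — 4th Monday is Dec 23 2002.
January 2003 — 4th Monday is Jan 27 2003.
February 2003 — 4th Monday is Feb 24 2003.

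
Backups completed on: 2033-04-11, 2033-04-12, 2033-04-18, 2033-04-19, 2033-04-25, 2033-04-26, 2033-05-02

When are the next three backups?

2033-05-03, 2033-05-09, 2033-05-10

The gap pattern 1, 6, 1, 6, 1, 6 repeats every 2 events.
These are the Mondays and Tuesdays of each week.
The following Tuesday is 2033-05-03.
Next Monday: 2033-05-09.
The following Tuesday is 2033-05-10.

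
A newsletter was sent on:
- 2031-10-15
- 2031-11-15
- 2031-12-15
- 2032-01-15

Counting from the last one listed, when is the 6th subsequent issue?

Gaps: 31, 30, 31 days — not constant. Every event is on the 15th of the month.
Pattern: the 15th of each month.
Next: February 2032 → 2032-02-15.
March 2032: 2032-03-15.
Next: April 2032 → 2032-04-15.
Next: May 2032 → 2032-05-15.
June 2032: 2032-06-15.
Next: July 2032 → 2032-07-15.

2032-07-15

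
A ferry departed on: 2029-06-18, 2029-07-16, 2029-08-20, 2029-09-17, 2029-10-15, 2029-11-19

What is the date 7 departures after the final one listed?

2030-06-17

These are Mondays at 28- or 35-day spacing (28, 35, 28, 28, 35).
The pattern: 3rd Monday of the month.
3rd Monday of December 2029: 2029-12-17.
January 2030 — 3rd Monday is 2030-01-21.
February 2030 — 3rd Monday is 2030-02-18.
3rd Monday of March 2030: 2030-03-18.
April 2030 — 3rd Monday is 2030-04-15.
3rd Monday of May 2030: 2030-05-20.
June 2030 — 3rd Monday is 2030-06-17.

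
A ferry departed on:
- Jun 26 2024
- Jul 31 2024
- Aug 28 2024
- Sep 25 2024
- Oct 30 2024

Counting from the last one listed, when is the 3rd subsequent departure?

All Wednesdays; the gaps (35, 28, 28, 35) vary with month length.
This is the last Wednesday of each month.
Last Wednesday of November 2024: Nov 27 2024.
Last Wednesday of December 2024: Dec 25 2024.
January 2025 ends with Wednesday Jan 29 2025.

Jan 29 2025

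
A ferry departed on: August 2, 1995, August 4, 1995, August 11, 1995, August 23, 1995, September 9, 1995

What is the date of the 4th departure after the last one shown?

The spacing grows by 5 each time: 2, 7, 12, 17 days.
Next gap: 22 days. September 9, 1995 + 22 days = October 1, 1995.
Next gap: 27 days. October 1, 1995 + 27 days = October 28, 1995.
Next gap: 32 days. October 28, 1995 + 32 days = November 29, 1995.
Next gap: 37 days. November 29, 1995 + 37 days = January 5, 1996.

January 5, 1996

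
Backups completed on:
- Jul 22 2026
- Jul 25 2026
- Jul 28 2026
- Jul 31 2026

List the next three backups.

Aug 3 2026, Aug 6 2026, Aug 9 2026

The spacing is 3, 3, 3 days — always 3 days.
Jul 31 2026 + 3 days = Aug 3 2026.
Aug 3 2026 + 3 days = Aug 6 2026.
Aug 6 2026 + 3 days = Aug 9 2026.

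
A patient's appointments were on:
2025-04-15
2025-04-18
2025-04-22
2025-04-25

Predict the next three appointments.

Every event lands on a Tuesday or Friday (gaps cycle 3, 4, 3).
So the schedule is: every Tuesday and Friday.
Next Tuesday: 2025-04-29.
The following Friday is 2025-05-02.
The following Tuesday is 2025-05-06.

2025-04-29, 2025-05-02, 2025-05-06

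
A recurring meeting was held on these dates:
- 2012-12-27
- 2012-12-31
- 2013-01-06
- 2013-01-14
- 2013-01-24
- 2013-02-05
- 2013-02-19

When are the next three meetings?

The spacing grows by 2 each time: 4, 6, 8, 10, 12, 14 days.
Next gap: 16 days. 2013-02-19 + 16 days = 2013-03-07.
Next gap: 18 days. 2013-03-07 + 18 days = 2013-03-25.
Next gap: 20 days. 2013-03-25 + 20 days = 2013-04-14.

2013-03-07, 2013-03-25, 2013-04-14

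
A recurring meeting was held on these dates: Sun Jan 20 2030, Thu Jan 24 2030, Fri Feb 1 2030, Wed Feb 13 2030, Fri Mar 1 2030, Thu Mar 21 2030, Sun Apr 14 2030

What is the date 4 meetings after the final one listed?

Wed Aug 28 2030

Gaps: 4, 8, 12, 16, 20, 24 days — each gap is 4 larger than the previous one.
Next gap: 28 days. Sun Apr 14 2030 + 28 days = Sun May 12 2030.
Next gap: 32 days. Sun May 12 2030 + 32 days = Thu Jun 13 2030.
Next gap: 36 days. Thu Jun 13 2030 + 36 days = Fri Jul 19 2030.
Next gap: 40 days. Fri Jul 19 2030 + 40 days = Wed Aug 28 2030.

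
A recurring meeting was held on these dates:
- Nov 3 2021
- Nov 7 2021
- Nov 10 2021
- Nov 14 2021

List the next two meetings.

The gap pattern 4, 3, 4 repeats every 2 events.
These are the Wednesdays and Sundays of each week.
Next Wednesday: Nov 17 2021.
Next Sunday: Nov 21 2021.

Nov 17 2021, Nov 21 2021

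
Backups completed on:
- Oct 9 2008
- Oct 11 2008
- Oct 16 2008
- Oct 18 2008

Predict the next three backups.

Oct 23 2008, Oct 25 2008, Oct 30 2008

The gap pattern 2, 5, 2 repeats every 2 events.
These are the Thursdays and Saturdays of each week.
Next Thursday: Oct 23 2008.
Next Saturday: Oct 25 2008.
The following Thursday is Oct 30 2008.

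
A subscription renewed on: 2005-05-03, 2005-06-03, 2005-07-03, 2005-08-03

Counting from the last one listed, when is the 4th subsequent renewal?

Each date is the 3rd; the gaps (31, 30, 31) track the month lengths.
The rule is the 3rd of each month.
September 2005: 2005-09-03.
Next: October 2005 → 2005-10-03.
Next: November 2005 → 2005-11-03.
December 2005: 2005-12-03.

2005-12-03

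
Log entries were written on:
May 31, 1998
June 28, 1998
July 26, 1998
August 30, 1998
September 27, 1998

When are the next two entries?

October 25, 1998; November 29, 1998

All Sundays; the gaps (28, 28, 35, 28) vary with month length.
This is the last Sunday of each month.
October 1998 ends with Sunday October 25, 1998.
November 1998 ends with Sunday November 29, 1998.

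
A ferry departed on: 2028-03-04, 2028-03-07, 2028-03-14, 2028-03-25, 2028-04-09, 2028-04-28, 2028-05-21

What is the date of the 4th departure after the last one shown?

2028-09-30

The spacing grows by 4 each time: 3, 7, 11, 15, 19, 23 days.
Next gap: 27 days. 2028-05-21 + 27 days = 2028-06-17.
Next gap: 31 days. 2028-06-17 + 31 days = 2028-07-18.
Next gap: 35 days. 2028-07-18 + 35 days = 2028-08-22.
Next gap: 39 days. 2028-08-22 + 39 days = 2028-09-30.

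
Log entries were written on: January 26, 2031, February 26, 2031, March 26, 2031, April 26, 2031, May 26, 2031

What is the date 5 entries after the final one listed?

October 26, 2031

The day-of-month is always 26 (31, 28, 31, 30 days between events).
So this recurs on the 26th of each month.
Next: June 2031 → June 26, 2031.
July 2031: July 26, 2031.
August 2031: August 26, 2031.
Next: September 2031 → September 26, 2031.
October 2031: October 26, 2031.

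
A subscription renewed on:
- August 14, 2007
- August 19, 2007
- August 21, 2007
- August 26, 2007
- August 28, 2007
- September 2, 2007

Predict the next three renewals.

The gap pattern 5, 2, 5, 2, 5 repeats every 2 events.
These are the Tuesdays and Sundays of each week.
Next Tuesday: September 4, 2007.
Next Sunday: September 9, 2007.
The following Tuesday is September 11, 2007.

September 4, 2007; September 9, 2007; September 11, 2007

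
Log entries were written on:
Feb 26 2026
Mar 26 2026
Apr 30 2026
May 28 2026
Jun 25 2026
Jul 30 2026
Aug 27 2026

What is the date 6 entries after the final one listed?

Feb 25 2027

All Thursdays; the gaps (28, 35, 28, 28, 35, 28) vary with month length.
This is the last Thursday of each month.
Last Thursday of September 2026: Sep 24 2026.
Last Thursday of October 2026: Oct 29 2026.
November 2026 ends with Thursday Nov 26 2026.
December 2026 ends with Thursday Dec 31 2026.
January 2027 ends with Thursday Jan 28 2027.
February 2027 ends with Thursday Feb 25 2027.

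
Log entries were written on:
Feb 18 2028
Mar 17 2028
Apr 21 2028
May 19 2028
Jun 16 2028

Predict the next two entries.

Jul 21 2028, Aug 18 2028

All dates are Fridays, 28, 35, 28, 28 days apart.
Specifically, the 3rd Friday of each month.
July 2028 — 3rd Friday is Jul 21 2028.
August 2028 — 3rd Friday is Aug 18 2028.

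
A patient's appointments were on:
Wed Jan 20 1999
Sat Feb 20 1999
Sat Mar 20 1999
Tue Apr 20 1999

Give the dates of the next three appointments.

Thu May 20 1999, Sun Jun 20 1999, Tue Jul 20 1999

Gaps: 31, 28, 31 days — not constant. Every event is on the 20th of the month.
Pattern: the 20th of each month.
Next: May 1999 → Thu May 20 1999.
Next: June 1999 → Sun Jun 20 1999.
July 1999: Tue Jul 20 1999.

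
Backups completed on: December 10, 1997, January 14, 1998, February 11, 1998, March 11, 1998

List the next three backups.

These are Wednesdays at 28- or 35-day spacing (35, 28, 28).
The pattern: 2nd Wednesday of the month.
April 1998 — 2nd Wednesday is April 8, 1998.
2nd Wednesday of May 1998: May 13, 1998.
2nd Wednesday of June 1998: June 10, 1998.

April 8, 1998; May 13, 1998; June 10, 1998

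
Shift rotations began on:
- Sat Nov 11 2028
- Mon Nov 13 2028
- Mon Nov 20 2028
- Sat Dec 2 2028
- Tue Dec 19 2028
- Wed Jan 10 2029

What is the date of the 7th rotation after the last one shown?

Wed Oct 31 2029

Gaps: 2, 7, 12, 17, 22 days — each gap is 5 larger than the previous one.
Next gap: 27 days. Wed Jan 10 2029 + 27 days = Tue Feb 6 2029.
Next gap: 32 days. Tue Feb 6 2029 + 32 days = Sat Mar 10 2029.
Next gap: 37 days. Sat Mar 10 2029 + 37 days = Mon Apr 16 2029.
Next gap: 42 days. Mon Apr 16 2029 + 42 days = Mon May 28 2029.
Next gap: 47 days. Mon May 28 2029 + 47 days = Sat Jul 14 2029.
Next gap: 52 days. Sat Jul 14 2029 + 52 days = Tue Sep 4 2029.
Next gap: 57 days. Tue Sep 4 2029 + 57 days = Wed Oct 31 2029.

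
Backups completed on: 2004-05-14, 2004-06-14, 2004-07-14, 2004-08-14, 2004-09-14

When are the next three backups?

2004-10-14, 2004-11-14, 2004-12-14

Gaps: 31, 30, 31, 31 days — not constant. Every event is on the 14th of the month.
Pattern: the 14th of each month.
Next: October 2004 → 2004-10-14.
November 2004: 2004-11-14.
Next: December 2004 → 2004-12-14.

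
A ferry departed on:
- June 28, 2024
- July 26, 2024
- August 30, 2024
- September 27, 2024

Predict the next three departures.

These are Fridays with 28, 35, 28-day gaps.
Each is the final Friday of its month — August 30, 2024 is past the 28th, so '4th Friday' doesn't fit.
October 2024 ends with Friday October 25, 2024.
November 2024 ends with Friday November 29, 2024.
December 2024 ends with Friday December 27, 2024.

October 25, 2024; November 29, 2024; December 27, 2024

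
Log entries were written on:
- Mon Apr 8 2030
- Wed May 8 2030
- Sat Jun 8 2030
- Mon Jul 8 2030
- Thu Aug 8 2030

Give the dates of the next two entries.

Sun Sep 8 2030, Tue Oct 8 2030

Gaps: 30, 31, 30, 31 days — not constant. Every event is on the 8th of the month.
Pattern: the 8th of each month.
September 2030: Sun Sep 8 2030.
October 2030: Tue Oct 8 2030.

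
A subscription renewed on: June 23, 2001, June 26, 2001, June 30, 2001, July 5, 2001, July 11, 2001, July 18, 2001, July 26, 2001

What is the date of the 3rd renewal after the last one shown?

August 25, 2001

Intervals are 3, 4, 5, 6, 7, 8 days — an arithmetic progression with common difference 1.
Next gap: 9 days. July 26, 2001 + 9 days = August 4, 2001.
Next gap: 10 days. August 4, 2001 + 10 days = August 14, 2001.
Next gap: 11 days. August 14, 2001 + 11 days = August 25, 2001.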